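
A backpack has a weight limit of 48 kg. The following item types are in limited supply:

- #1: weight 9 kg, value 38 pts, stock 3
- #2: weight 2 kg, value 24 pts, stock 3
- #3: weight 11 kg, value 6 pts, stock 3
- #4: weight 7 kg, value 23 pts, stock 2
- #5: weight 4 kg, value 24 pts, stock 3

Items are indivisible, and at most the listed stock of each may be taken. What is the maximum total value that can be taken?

Best selections within weight 48 and stock limits:
- 3×#1 + 3×#2 + 3×#5: weight 45, value 258
- 3×#1 + 3×#2 + 1×#4 + 2×#5: weight 48, value 257
- 2×#1 + 3×#2 + 1×#4 + 3×#5: weight 43, value 243
Best: 258 pts.

258 pts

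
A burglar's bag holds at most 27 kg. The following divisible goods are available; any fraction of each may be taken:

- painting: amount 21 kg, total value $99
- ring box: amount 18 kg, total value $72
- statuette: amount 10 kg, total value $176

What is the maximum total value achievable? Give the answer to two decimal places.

Take in order of value per unit:
- statuette (176/10 per unit): all 10 → value 176, running total 176.00
- painting (99/21 per unit): 17 of 21 → value 17×99/21 = 80.1429, running total 256.14
Total 256.14.

256.14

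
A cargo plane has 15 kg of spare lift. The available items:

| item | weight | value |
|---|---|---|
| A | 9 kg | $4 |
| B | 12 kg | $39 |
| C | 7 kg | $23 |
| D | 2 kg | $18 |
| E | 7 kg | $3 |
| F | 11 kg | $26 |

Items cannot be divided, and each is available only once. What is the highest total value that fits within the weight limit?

Check high-value combinations within 15 kg:
- B+D: weight 12+2=14, value 39+18=57
- D+F: weight 2+11=13, value 18+26=44
- C+D: weight 7+2=9, value 23+18=41
Best: $57.

$57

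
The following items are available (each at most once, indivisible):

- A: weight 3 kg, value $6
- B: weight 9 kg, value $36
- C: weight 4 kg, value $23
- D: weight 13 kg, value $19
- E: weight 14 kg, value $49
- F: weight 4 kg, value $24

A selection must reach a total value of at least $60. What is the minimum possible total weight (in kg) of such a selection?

Subsets with value ≥ 60, sorted by total weight:
- B+F: weight 13, value 60
- A+B+F: weight 16, value 66
Minimum weight: 13 kg.

13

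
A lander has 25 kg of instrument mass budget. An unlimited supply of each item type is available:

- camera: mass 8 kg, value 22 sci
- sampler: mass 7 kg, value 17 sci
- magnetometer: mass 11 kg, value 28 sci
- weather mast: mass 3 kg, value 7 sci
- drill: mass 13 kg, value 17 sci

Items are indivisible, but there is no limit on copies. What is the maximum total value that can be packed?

66 sci

Best value-per-unit is camera at 22/8, and filling with it alone uses mass 3×8=24. No mix of the others beats 3×22 = 66.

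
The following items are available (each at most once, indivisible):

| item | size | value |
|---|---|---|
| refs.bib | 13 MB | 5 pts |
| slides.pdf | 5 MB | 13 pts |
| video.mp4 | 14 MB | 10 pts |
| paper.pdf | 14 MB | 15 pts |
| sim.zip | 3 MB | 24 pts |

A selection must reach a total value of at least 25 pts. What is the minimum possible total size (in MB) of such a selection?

8

Subsets with value ≥ 25, sorted by total size:
- slides.pdf+sim.zip: size 8, value 37
- refs.bib+sim.zip: size 16, value 29
- paper.pdf+sim.zip: size 17, value 39
- video.mp4+sim.zip: size 17, value 34
Minimum size: 8 MB.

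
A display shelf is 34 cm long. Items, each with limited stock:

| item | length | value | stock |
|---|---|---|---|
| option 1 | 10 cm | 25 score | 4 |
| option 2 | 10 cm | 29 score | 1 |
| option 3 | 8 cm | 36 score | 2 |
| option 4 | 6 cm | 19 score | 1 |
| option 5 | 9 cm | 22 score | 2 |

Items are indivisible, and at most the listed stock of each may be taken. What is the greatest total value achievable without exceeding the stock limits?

120 score

Best selections within length 34 and stock limits:
- 1×option 2 + 2×option 3 + 1×option 4: length 32, value 120
- 1×option 1 + 2×option 3 + 1×option 4: length 32, value 116
- 2×option 3 + 2×option 5: length 34, value 116
Best: 120 score.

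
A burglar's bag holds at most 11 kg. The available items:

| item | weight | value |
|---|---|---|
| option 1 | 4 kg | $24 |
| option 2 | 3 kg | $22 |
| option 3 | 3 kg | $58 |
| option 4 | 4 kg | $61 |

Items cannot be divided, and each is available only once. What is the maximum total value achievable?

Check high-value combinations within 11 kg:
- option 1+option 3+option 4: weight 4+3+4=11, value 24+58+61=143
- option 2+option 3+option 4: weight 3+3+4=10, value 22+58+61=141
- option 3+option 4: weight 3+4=7, value 58+61=119
Best: $143.

$143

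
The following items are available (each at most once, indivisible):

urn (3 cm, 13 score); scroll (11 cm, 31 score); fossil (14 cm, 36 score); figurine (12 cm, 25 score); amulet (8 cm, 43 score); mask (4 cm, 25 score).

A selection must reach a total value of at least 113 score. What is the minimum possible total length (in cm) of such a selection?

Subsets with value ≥ 113, sorted by total length:
- urn+fossil+amulet+mask: length 29, value 117
- scroll+figurine+amulet+mask: length 35, value 124
- urn+scroll+fossil+amulet: length 36, value 123
- scroll+fossil+amulet+mask: length 37, value 135
Minimum length: 29 cm.

29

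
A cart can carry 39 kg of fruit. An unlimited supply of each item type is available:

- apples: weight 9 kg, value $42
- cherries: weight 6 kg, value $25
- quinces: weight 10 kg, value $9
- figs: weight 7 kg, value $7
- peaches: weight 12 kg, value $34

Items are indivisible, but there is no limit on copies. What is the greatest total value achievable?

Best value-per-unit is apples at 42/9; filling with it alone gives 4×42 = 168.
Optimal mix: 3×apples + 2×cherries → weight 39, value 176.

$176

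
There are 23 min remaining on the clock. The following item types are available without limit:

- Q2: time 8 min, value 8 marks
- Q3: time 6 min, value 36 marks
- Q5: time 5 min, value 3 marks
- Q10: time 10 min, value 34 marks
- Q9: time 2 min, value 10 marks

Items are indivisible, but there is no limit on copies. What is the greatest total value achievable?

Best value-per-unit is Q3 at 36/6; filling with it alone gives 3×36 = 108.
Optimal mix: 3×Q3 + 2×Q9 → time 22, value 128.

128 marks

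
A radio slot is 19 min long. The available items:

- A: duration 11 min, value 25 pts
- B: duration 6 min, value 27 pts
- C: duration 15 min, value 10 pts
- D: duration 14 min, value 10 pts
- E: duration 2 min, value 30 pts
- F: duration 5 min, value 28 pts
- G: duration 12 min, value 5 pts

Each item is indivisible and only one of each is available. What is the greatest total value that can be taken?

This is a 0/1 knapsack; check combinations near the capacity.
- B+E+F: duration 6+2+5=13, value 27+30+28=85
- A+E+F: duration 11+2+5=18, value 25+30+28=83
- A+B+E: duration 11+6+2=19, value 25+27+30=82
- E+F+G: duration 2+5+12=19, value 30+28+5=63
- E+F: duration 2+5=7, value 30+28=58
Best: 85 pts.

85 pts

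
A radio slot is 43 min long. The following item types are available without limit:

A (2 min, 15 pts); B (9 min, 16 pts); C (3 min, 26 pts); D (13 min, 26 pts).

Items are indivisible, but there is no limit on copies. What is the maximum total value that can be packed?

368 pts

Best value-per-unit is C at 26/3; filling with it alone gives 14×26 = 364.
Optimal mix: 2×A + 13×C → duration 43, value 368.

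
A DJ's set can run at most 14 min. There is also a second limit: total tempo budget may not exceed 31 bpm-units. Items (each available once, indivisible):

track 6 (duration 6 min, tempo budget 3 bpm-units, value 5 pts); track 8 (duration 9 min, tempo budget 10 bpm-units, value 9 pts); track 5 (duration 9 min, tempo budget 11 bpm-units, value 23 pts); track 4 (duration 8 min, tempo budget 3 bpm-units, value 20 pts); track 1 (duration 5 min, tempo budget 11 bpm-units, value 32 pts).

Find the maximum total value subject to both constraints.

55 pts

Feasible sets respecting both limits:
- track 5+track 1: duration 14, tempo budget 22, value 55
- track 4+track 1: duration 13, tempo budget 14, value 52
- track 8+track 1: duration 14, tempo budget 21, value 41
Best: 55 pts.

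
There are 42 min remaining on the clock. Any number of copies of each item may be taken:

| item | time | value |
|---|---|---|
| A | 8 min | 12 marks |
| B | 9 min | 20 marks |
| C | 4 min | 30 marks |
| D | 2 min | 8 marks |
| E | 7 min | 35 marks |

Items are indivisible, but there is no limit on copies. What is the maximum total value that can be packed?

Best value-per-unit is C at 30/4; filling with it alone gives 10×30 = 300.
Optimal mix: 10×C + 1×D → time 42, value 308.

308 marks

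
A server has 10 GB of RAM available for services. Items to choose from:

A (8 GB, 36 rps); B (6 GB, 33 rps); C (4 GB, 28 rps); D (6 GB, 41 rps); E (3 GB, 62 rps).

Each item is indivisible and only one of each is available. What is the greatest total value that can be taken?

103 rps

This is a 0/1 knapsack; check combinations near the capacity.
- D+E: memory 6+3=9, value 41+62=103
- B+E: memory 6+3=9, value 33+62=95
- C+E: memory 4+3=7, value 28+62=90
- C+D: memory 4+6=10, value 28+41=69
Best: 103 rps.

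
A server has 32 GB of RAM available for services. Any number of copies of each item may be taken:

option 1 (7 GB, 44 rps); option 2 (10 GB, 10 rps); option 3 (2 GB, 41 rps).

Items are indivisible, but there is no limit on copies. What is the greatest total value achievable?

Best value-per-unit is option 3 at 41/2, and filling with it alone uses memory 16×2=32. No mix of the others beats 16×41 = 656.

656 rps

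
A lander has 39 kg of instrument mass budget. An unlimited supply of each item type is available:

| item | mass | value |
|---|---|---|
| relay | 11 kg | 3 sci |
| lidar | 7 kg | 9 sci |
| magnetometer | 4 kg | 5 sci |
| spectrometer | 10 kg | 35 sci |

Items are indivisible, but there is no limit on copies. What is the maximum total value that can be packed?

115 sci

Best value-per-unit is spectrometer at 35/10; filling with it alone gives 3×35 = 105.
Optimal mix: 2×magnetometer + 3×spectrometer → mass 38, value 115.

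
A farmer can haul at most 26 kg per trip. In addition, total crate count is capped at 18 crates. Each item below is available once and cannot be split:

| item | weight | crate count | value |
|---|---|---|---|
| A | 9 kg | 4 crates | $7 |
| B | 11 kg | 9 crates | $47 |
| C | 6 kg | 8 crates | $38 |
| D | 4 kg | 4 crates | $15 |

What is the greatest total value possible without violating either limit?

Feasible sets respecting both limits:
- B+C: weight 17, crate count 17, value 85
- A+B+D: weight 24, crate count 17, value 69
- B+D: weight 15, crate count 13, value 62
- A+C+D: weight 19, crate count 16, value 60
Best: $85.

$85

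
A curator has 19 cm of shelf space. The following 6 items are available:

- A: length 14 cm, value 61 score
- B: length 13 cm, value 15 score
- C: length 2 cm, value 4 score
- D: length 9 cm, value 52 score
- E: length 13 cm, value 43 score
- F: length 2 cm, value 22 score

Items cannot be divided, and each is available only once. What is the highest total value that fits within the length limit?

87 score

This is a 0/1 knapsack; check combinations near the capacity.
- A+C+F: length 14+2+2=18, value 61+4+22=87
- A+F: length 14+2=16, value 61+22=83
- C+D+F: length 2+9+2=13, value 4+52+22=78
- D+F: length 9+2=11, value 52+22=74
Best: 87 score.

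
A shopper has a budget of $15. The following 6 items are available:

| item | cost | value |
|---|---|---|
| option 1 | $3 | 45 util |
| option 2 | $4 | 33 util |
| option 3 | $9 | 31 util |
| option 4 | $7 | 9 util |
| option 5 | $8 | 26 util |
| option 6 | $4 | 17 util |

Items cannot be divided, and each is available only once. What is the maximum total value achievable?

104 util

Check high-value combinations within $15:
- option 1+option 2+option 5: cost 3+4+8=15, value 45+33+26=104
- option 1+option 2+option 6: cost 3+4+4=11, value 45+33+17=95
- option 1+option 5+option 6: cost 3+8+4=15, value 45+26+17=88
- option 1+option 2+option 4: cost 3+4+7=14, value 45+33+9=87
Best: 104 util.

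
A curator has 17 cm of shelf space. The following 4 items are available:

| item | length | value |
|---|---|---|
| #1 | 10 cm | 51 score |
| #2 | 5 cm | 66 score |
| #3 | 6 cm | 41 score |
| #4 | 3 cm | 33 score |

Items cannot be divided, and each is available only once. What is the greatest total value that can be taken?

140 score

Check high-value combinations within 17 cm:
- #2+#3+#4: length 5+6+3=14, value 66+41+33=140
- #1+#2: length 10+5=15, value 51+66=117
- #2+#3: length 5+6=11, value 66+41=107
- #2+#4: length 5+3=8, value 66+33=99
- #1+#3: length 10+6=16, value 51+41=92
Best: 140 score.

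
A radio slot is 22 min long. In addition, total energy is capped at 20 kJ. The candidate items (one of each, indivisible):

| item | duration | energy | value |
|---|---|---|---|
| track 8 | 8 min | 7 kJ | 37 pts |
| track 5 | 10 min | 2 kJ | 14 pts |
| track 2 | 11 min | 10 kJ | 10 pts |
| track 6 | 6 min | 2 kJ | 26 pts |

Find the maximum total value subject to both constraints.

Feasible sets respecting both limits:
- track 8+track 6: duration 14, energy 9, value 63
- track 8+track 5: duration 18, energy 9, value 51
- track 8+track 2: duration 19, energy 17, value 47
Best: 63 pts.

63 pts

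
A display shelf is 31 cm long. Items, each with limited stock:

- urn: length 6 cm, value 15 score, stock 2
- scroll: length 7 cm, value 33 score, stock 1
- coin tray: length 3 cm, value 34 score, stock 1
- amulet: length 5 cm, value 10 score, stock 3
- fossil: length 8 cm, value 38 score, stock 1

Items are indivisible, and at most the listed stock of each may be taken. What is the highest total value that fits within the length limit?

135 score

Best selections within length 31 and stock limits:
- 2×urn + 1×scroll + 1×coin tray + 1×fossil: length 30, value 135
- 1×urn + 1×scroll + 1×coin tray + 1×amulet + 1×fossil: length 29, value 130
- 1×scroll + 1×coin tray + 2×amulet + 1×fossil: length 28, value 125
Best: 135 score.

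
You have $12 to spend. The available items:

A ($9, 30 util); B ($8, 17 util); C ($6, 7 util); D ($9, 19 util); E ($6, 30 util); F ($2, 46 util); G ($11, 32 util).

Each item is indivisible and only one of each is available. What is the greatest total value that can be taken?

Check high-value combinations within $12:
- E+F: cost 6+2=8, value 30+46=76
- A+F: cost 9+2=11, value 30+46=76
- D+F: cost 9+2=11, value 19+46=65
- B+F: cost 8+2=10, value 17+46=63
- C+F: cost 6+2=8, value 7+46=53
Best: 76 util.

76 util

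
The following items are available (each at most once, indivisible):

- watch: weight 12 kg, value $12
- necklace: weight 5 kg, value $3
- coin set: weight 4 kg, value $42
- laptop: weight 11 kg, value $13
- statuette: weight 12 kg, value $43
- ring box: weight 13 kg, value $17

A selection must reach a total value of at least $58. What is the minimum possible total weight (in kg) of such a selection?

16

Subsets with value ≥ 58, sorted by total weight:
- coin set+statuette: weight 16, value 85
- coin set+ring box: weight 17, value 59
- necklace+coin set+laptop: weight 20, value 58
Minimum weight: 16 kg.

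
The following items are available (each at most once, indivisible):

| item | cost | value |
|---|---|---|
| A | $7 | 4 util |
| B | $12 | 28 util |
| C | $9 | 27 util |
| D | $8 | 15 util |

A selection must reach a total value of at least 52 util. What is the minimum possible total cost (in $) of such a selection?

Subsets with value ≥ 52, sorted by total cost:
- B+C: cost 21, value 55
- A+B+C: cost 28, value 59
- B+C+D: cost 29, value 70
Minimum cost: 21 $.

21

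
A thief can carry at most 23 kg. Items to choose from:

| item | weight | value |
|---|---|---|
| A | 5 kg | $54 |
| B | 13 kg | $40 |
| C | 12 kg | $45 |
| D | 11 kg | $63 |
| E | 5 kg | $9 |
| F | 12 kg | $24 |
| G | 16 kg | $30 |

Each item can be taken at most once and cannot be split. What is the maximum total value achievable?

$126

Check high-value combinations within 23 kg:
- A+D+E: weight 5+11+5=21, value 54+63+9=126
- A+D: weight 5+11=16, value 54+63=117
- A+C+E: weight 5+12+5=22, value 54+45+9=108
- C+D: weight 12+11=23, value 45+63=108
- A+B+E: weight 5+13+5=23, value 54+40+9=103
Best: $126.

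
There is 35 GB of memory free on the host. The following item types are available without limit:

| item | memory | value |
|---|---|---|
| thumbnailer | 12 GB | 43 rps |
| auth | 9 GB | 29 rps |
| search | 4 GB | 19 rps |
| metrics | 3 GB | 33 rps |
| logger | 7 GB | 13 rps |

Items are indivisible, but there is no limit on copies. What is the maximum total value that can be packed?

363 rps

Best value-per-unit is metrics at 33/3, and filling with it alone uses memory 11×3=33. No mix of the others beats 11×33 = 363.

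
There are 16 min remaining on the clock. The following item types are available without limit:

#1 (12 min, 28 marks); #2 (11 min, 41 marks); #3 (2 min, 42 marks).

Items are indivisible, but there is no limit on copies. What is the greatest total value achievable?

336 marks

Best value-per-unit is #3 at 42/2, and filling with it alone uses time 8×2=16. No mix of the others beats 8×42 = 336.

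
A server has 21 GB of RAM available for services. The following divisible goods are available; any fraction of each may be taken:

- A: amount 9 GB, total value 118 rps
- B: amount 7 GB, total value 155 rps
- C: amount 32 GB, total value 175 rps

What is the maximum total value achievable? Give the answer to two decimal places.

Take in order of value per unit:
- B (155/7 per unit): all 7 → value 155, running total 155.00
- A (118/9 per unit): all 9 → value 118, running total 273.00
- C (175/32 per unit): 5 of 32 → value 5×175/32 = 27.3438, running total 300.34
Total 300.34.

300.34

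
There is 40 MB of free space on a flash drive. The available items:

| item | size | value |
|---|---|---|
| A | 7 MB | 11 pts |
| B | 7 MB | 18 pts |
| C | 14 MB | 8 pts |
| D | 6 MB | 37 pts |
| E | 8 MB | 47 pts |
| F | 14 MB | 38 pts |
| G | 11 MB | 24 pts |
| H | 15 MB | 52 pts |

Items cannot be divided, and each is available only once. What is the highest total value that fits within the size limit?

160 pts

This is a 0/1 knapsack; check combinations near the capacity.
- D+E+G+H: size 6+8+11+15=40, value 37+47+24+52=160
- B+D+E+H: size 7+6+8+15=36, value 18+37+47+52=154
- A+D+E+H: size 7+6+8+15=36, value 11+37+47+52=147
- D+E+F+G: size 6+8+14+11=39, value 37+47+38+24=146
- B+D+E+F: size 7+6+8+14=35, value 18+37+47+38=140
Best: 160 pts.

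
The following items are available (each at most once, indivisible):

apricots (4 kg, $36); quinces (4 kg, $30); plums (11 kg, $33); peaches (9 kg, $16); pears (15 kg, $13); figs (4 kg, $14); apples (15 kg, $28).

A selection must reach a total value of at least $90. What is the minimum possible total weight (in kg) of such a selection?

19

Subsets with value ≥ 90, sorted by total weight:
- apricots+quinces+plums: weight 19, value 99
- apricots+quinces+peaches+figs: weight 21, value 96
- apricots+quinces+plums+figs: weight 23, value 113
Minimum weight: 19 kg.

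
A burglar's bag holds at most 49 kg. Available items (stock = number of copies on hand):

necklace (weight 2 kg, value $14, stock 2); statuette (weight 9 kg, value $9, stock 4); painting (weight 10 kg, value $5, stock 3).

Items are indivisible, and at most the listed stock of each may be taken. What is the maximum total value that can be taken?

Best selections within weight 49 and stock limits:
- 2×necklace + 4×statuette: weight 40, value 64
- 2×necklace + 3×statuette + 1×painting: weight 41, value 60
- 2×necklace + 2×statuette + 2×painting: weight 42, value 56
- 2×necklace + 3×statuette: weight 31, value 55
Best: $64.

$64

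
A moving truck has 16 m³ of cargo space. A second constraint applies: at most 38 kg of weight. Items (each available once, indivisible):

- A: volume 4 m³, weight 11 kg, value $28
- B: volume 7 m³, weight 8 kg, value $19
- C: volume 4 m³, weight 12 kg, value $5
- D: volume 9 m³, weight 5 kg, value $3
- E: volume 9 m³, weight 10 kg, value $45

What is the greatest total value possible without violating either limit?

Feasible sets respecting both limits:
- A+E: volume 13, weight 21, value 73
- B+E: volume 16, weight 18, value 64
- A+B+C: volume 15, weight 31, value 52
Best: $73.

$73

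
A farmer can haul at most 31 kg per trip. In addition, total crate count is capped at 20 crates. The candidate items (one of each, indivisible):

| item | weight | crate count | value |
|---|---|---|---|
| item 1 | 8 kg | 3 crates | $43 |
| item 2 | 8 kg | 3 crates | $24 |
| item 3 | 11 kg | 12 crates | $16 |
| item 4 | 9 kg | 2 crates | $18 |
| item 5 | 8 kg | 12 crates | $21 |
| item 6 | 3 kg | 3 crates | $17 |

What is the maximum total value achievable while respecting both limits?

Feasible sets respecting both limits:
- item 1+item 2+item 4+item 6: weight 28, crate count 11, value 102
- item 1+item 4+item 5+item 6: weight 28, crate count 20, value 99
- item 1+item 3+item 4+item 6: weight 31, crate count 20, value 94
- item 1+item 2+item 5: weight 24, crate count 18, value 88
Best: $102.

$102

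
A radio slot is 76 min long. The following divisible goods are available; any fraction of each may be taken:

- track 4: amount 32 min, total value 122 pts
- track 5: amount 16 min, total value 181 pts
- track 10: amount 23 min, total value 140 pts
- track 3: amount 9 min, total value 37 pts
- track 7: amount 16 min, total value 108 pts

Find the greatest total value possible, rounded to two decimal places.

Take in order of value per unit:
- track 5 (181/16 per unit): all 16 → value 181, running total 181.00
- track 7 (108/16 per unit): all 16 → value 108, running total 289.00
- track 10 (140/23 per unit): all 23 → value 140, running total 429.00
- track 3 (37/9 per unit): all 9 → value 37, running total 466.00
- track 4 (122/32 per unit): 12 of 32 → value 12×122/32 = 45.7500, running total 511.75
Total 511.75.

511.75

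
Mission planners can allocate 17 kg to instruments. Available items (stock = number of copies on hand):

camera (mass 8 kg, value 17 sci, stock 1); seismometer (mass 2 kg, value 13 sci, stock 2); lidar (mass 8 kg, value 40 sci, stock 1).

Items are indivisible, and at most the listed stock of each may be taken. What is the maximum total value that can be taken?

66 sci

Top feasible selections:
- 2×seismometer + 1×lidar: mass 12, value 66
- 1×camera + 1×lidar: mass 16, value 57
Best: 66 sci.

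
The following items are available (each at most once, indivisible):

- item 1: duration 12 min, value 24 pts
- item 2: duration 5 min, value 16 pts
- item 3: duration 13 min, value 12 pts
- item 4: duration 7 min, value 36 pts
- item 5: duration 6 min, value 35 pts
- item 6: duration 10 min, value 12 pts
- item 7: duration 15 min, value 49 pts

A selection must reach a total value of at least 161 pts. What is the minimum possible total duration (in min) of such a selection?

Subsets with value ≥ 161, sorted by total duration:
- item 1+item 2+item 4+item 5+item 6+item 7: duration 55, value 172
- item 1+item 2+item 3+item 4+item 5+item 7: duration 58, value 172
Minimum duration: 55 min.

55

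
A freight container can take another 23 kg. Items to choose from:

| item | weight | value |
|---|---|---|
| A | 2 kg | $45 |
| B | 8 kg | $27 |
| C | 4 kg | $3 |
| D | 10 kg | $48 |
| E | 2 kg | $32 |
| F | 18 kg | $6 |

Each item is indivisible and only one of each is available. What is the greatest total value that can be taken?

$152

Check high-value combinations within 23 kg:
- A+B+D+E: weight 2+8+10+2=22, value 45+27+48+32=152
- A+C+D+E: weight 2+4+10+2=18, value 45+3+48+32=128
- A+D+E: weight 2+10+2=14, value 45+48+32=125
Best: $152.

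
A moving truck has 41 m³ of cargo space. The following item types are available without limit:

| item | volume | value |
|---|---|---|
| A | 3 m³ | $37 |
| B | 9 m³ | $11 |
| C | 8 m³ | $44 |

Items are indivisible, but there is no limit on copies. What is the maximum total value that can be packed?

Best value-per-unit is A at 37/3, and filling with it alone uses volume 13×3=39. No mix of the others beats 13×37 = 481.

$481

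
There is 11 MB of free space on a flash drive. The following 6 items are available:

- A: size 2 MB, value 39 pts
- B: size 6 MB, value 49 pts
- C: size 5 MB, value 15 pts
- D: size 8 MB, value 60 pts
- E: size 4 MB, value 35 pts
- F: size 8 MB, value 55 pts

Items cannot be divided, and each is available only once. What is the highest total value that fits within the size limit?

Check high-value combinations within 11 MB:
- A+D: size 2+8=10, value 39+60=99
- A+F: size 2+8=10, value 39+55=94
- A+C+E: size 2+5+4=11, value 39+15+35=89
Best: 99 pts.

99 pts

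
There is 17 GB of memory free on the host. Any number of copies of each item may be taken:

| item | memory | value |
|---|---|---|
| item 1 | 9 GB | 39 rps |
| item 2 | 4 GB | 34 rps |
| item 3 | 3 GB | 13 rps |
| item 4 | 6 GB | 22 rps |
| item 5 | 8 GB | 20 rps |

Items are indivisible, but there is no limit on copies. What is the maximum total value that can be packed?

136 rps

Best value-per-unit is item 2 at 34/4, and filling with it alone uses memory 4×4=16. No mix of the others beats 4×34 = 136.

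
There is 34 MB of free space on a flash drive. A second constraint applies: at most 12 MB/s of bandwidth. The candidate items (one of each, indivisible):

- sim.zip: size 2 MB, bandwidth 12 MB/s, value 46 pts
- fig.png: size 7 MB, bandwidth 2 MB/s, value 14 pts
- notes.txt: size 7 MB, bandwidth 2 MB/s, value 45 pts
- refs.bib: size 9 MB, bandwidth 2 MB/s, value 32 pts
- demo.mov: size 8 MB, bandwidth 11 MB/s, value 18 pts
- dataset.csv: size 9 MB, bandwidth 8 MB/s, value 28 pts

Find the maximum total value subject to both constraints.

105 pts

Feasible sets respecting both limits:
- notes.txt+refs.bib+dataset.csv: size 25, bandwidth 12, value 105
- fig.png+notes.txt+refs.bib: size 23, bandwidth 6, value 91
- fig.png+notes.txt+dataset.csv: size 23, bandwidth 12, value 87
- notes.txt+refs.bib: size 16, bandwidth 4, value 77
Best: 105 pts.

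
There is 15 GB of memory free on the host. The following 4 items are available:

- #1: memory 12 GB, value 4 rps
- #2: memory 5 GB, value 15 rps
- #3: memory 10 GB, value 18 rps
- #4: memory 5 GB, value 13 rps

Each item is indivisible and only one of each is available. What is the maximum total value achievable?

33 rps

Check high-value combinations within 15 GB:
- #2+#3: memory 5+10=15, value 15+18=33
- #3+#4: memory 10+5=15, value 18+13=31
- #2+#4: memory 5+5=10, value 15+13=28
- #3: memory 10, value 18
- #2: memory 5, value 15
Best: 33 rps.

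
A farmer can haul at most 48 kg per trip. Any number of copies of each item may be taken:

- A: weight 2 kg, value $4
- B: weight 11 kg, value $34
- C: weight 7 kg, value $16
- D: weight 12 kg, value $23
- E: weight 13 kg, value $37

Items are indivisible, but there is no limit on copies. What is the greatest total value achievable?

Best value-per-unit is B at 34/11; filling with it alone gives 4×34 = 136.
Optimal mix: 2×A + 4×B → weight 48, value 144.

$144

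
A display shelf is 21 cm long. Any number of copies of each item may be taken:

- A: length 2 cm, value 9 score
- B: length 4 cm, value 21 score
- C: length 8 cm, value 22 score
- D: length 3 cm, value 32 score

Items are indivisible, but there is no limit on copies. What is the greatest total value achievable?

224 score

Best value-per-unit is D at 32/3, and filling with it alone uses length 7×3=21. No mix of the others beats 7×32 = 224.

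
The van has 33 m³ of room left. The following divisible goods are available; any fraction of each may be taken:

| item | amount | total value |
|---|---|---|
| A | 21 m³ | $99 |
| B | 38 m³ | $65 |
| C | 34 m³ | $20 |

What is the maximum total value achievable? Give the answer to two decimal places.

Take in order of value per unit:
- A (99/21 per unit): all 21 → value 99, running total 99.00
- B (65/38 per unit): 12 of 38 → value 12×65/38 = 20.5263, running total 119.53
Total 119.53.

119.53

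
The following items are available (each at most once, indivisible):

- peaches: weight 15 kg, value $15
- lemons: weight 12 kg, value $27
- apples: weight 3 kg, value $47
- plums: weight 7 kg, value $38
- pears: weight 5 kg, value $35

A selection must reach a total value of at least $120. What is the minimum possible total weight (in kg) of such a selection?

Subsets with value ≥ 120, sorted by total weight:
- apples+plums+pears: weight 15, value 120
- lemons+apples+plums+pears: weight 27, value 147
- peaches+apples+plums+pears: weight 30, value 135
Minimum weight: 15 kg.

15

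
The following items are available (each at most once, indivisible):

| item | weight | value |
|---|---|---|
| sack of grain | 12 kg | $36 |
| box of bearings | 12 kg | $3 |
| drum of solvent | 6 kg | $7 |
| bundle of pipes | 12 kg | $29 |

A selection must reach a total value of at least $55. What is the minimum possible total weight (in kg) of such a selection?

Subsets with value ≥ 55, sorted by total weight:
- sack of grain+bundle of pipes: weight 24, value 65
- sack of grain+drum of solvent+bundle of pipes: weight 30, value 72
Minimum weight: 24 kg.

24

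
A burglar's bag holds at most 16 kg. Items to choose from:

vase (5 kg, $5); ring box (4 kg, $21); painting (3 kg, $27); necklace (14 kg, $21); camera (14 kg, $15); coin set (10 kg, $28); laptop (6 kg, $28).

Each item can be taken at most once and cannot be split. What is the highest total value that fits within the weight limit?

This is a 0/1 knapsack; check combinations near the capacity.
- ring box+painting+laptop: weight 4+3+6=13, value 21+27+28=76
- vase+painting+laptop: weight 5+3+6=14, value 5+27+28=60
- coin set+laptop: weight 10+6=16, value 28+28=56
Best: $76.

$76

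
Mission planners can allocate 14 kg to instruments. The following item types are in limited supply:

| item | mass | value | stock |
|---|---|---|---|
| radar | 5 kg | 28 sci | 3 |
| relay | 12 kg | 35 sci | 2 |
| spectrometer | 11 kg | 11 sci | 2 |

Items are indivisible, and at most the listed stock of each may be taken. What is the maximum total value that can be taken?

56 sci

Best selections within mass 14 and stock limits:
- 2×radar: mass 10, value 56
- 1×relay: mass 12, value 35
- 1×radar: mass 5, value 28
Best: 56 sci.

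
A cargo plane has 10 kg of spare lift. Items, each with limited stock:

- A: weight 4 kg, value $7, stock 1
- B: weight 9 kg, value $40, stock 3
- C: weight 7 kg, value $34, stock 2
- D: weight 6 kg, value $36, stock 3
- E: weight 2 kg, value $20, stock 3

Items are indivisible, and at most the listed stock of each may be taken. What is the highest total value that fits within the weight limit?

Best selections within weight 10 and stock limits:
- 1×D + 2×E: weight 10, value 76
- 1×A + 3×E: weight 10, value 67
Best: $76.

$76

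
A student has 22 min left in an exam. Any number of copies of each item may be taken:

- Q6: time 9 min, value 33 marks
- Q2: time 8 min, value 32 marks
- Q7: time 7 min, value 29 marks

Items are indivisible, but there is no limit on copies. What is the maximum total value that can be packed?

90 marks

Best value-per-unit is Q7 at 29/7; filling with it alone gives 3×29 = 87.
Optimal mix: 1×Q2 + 2×Q7 → time 22, value 90.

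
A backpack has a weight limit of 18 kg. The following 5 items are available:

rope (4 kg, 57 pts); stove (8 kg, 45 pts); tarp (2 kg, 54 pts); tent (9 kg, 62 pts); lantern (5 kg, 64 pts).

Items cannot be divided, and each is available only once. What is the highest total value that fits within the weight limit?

183 pts

Check high-value combinations within 18 kg:
- rope+tent+lantern: weight 4+9+5=18, value 57+62+64=183
- tarp+tent+lantern: weight 2+9+5=16, value 54+62+64=180
- rope+tarp+lantern: weight 4+2+5=11, value 57+54+64=175
- rope+tarp+tent: weight 4+2+9=15, value 57+54+62=173
Best: 183 pts.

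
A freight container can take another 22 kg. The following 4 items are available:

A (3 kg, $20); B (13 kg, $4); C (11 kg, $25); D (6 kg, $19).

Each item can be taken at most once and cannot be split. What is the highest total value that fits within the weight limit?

$64

Check high-value combinations within 22 kg:
- A+C+D: weight 3+11+6=20, value 20+25+19=64
- A+C: weight 3+11=14, value 20+25=45
- C+D: weight 11+6=17, value 25+19=44
- A+B+D: weight 3+13+6=22, value 20+4+19=43
Best: $64.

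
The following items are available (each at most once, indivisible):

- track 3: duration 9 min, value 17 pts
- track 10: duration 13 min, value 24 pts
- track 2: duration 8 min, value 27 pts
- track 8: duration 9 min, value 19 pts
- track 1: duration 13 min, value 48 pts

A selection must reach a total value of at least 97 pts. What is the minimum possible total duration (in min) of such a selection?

34

Subsets with value ≥ 97, sorted by total duration:
- track 10+track 2+track 1: duration 34, value 99
- track 3+track 2+track 8+track 1: duration 39, value 111
Minimum duration: 34 min.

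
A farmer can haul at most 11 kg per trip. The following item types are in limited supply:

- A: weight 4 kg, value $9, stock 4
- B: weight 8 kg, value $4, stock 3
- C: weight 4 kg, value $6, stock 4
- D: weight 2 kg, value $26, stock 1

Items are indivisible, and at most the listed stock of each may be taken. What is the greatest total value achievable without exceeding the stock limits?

$44

Top feasible selections:
- 2×A + 1×D: weight 10, value 44
- 1×A + 1×C + 1×D: weight 10, value 41
- 2×C + 1×D: weight 10, value 38
Best: $44.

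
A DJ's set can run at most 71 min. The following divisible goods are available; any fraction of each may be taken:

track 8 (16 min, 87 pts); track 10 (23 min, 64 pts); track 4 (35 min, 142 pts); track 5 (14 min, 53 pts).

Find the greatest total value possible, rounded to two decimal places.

Take in order of value per unit:
- track 8 (87/16 per unit): all 16 → value 87, running total 87.00
- track 4 (142/35 per unit): all 35 → value 142, running total 229.00
- track 5 (53/14 per unit): all 14 → value 53, running total 282.00
- track 10 (64/23 per unit): 6 of 23 → value 6×64/23 = 16.6957, running total 298.70
Total 298.70.

298.70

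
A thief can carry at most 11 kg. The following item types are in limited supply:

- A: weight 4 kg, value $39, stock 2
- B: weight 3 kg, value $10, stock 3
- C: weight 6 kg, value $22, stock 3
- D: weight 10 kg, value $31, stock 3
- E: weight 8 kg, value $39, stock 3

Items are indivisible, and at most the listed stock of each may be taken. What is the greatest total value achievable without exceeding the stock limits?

$88

Top feasible selections:
- 2×A + 1×B: weight 11, value 88
- 2×A: weight 8, value 78
- 1×A + 1×C: weight 10, value 61
- 1×A + 2×B: weight 10, value 59
Best: $88.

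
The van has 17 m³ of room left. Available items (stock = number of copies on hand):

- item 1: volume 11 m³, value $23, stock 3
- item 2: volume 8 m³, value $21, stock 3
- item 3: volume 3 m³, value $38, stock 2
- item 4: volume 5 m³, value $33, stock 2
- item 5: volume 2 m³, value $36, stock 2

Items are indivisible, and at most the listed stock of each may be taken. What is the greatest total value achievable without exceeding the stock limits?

$181

Best selections within volume 17 and stock limits:
- 2×item 3 + 1×item 4 + 2×item 5: volume 15, value 181
- 1×item 3 + 2×item 4 + 2×item 5: volume 17, value 176
- 2×item 3 + 2×item 5: volume 10, value 148
- 2×item 3 + 1×item 4 + 1×item 5: volume 13, value 145
Best: $181.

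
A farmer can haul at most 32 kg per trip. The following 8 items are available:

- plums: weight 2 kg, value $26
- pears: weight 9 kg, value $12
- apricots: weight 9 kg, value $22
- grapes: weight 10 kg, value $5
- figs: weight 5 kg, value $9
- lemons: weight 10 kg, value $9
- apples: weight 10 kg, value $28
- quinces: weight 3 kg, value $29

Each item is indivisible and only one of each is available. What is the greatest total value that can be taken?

$114

This is a 0/1 knapsack; check combinations near the capacity.
- plums+apricots+figs+apples+quinces: weight 2+9+5+10+3=29, value 26+22+9+28+29=114
- plums+apricots+apples+quinces: weight 2+9+10+3=24, value 26+22+28+29=105
- plums+pears+figs+apples+quinces: weight 2+9+5+10+3=29, value 26+12+9+28+29=104
Best: $114.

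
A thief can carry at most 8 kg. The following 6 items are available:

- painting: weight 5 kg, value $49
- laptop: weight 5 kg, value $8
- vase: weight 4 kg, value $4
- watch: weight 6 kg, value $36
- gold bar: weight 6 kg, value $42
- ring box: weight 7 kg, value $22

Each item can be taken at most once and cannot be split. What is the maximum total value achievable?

Check high-value combinations within 8 kg:
- painting: weight 5, value 49
- gold bar: weight 6, value 42
- watch: weight 6, value 36
Best: $49.

$49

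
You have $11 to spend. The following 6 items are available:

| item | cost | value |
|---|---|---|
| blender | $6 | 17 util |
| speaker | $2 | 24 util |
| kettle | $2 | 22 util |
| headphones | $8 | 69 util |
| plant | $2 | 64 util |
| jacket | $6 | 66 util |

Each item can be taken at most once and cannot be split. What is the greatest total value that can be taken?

Check high-value combinations within $11:
- speaker+plant+jacket: cost 2+2+6=10, value 24+64+66=154
- kettle+plant+jacket: cost 2+2+6=10, value 22+64+66=152
- headphones+plant: cost 8+2=10, value 69+64=133
- plant+jacket: cost 2+6=8, value 64+66=130
- speaker+kettle+jacket: cost 2+2+6=10, value 24+22+66=112
Best: 154 util.

154 util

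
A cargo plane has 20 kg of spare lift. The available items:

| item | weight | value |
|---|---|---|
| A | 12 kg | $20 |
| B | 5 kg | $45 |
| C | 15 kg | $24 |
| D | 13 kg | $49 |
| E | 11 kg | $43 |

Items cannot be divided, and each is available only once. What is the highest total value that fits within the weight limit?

$94

This is a 0/1 knapsack; check combinations near the capacity.
- B+D: weight 5+13=18, value 45+49=94
- B+E: weight 5+11=16, value 45+43=88
- B+C: weight 5+15=20, value 45+24=69
- A+B: weight 12+5=17, value 20+45=65
- D: weight 13, value 49
Best: $94.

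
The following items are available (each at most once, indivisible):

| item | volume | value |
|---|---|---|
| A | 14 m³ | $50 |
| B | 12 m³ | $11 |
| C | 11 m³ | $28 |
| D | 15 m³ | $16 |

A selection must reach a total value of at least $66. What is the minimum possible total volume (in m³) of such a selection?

Subsets with value ≥ 66, sorted by total volume:
- A+C: volume 25, value 78
- A+D: volume 29, value 66
- A+B+C: volume 37, value 89
Minimum volume: 25 m³.

25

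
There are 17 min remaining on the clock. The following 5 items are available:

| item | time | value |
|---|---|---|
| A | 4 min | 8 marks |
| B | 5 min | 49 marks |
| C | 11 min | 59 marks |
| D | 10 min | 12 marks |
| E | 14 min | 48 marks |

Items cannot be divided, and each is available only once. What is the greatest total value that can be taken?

108 marks

Check high-value combinations within 17 min:
- B+C: time 5+11=16, value 49+59=108
- A+C: time 4+11=15, value 8+59=67
- B+D: time 5+10=15, value 49+12=61
- C: time 11, value 59
- A+B: time 4+5=9, value 8+49=57
Best: 108 marks.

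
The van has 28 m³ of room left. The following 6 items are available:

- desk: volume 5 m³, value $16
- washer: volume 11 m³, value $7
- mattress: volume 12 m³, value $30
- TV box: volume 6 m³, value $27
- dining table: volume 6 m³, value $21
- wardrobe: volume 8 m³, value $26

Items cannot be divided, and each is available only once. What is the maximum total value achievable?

This is a 0/1 knapsack; check combinations near the capacity.
- desk+TV box+dining table+wardrobe: volume 5+6+6+8=25, value 16+27+21+26=90
- mattress+TV box+wardrobe: volume 12+6+8=26, value 30+27+26=83
- mattress+TV box+dining table: volume 12+6+6=24, value 30+27+21=78
Best: $90.

$90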